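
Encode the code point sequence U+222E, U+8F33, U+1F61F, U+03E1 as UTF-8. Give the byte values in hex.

U+222E: 3-byte form → E2 88 AE.
U+8F33: 3-byte form → E8 BC B3.
U+1F61F: 4-byte form → F0 9F 98 9F.
U+03E1: 2-byte form → CF A1.
Concatenated (12 bytes): E2 88 AE E8 BC B3 F0 9F 98 9F CF A1.

E2 88 AE E8 BC B3 F0 9F 98 9F CF A1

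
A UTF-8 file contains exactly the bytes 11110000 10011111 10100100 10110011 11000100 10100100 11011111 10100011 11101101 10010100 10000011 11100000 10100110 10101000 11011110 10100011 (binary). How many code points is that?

6

Byte at offset 0: 0xF0 = 11110000 → 4-byte char (#1). Advance 4.
Byte at offset 4: 0xC4 = 11000100 → 2-byte char (#2). Advance 2.
Byte at offset 6: 0xDF = 11011111 → 2-byte char (#3). Advance 2.
Byte at offset 8: 0xED = 11101101 → 3-byte char (#4). Advance 3.
Byte at offset 11: 0xE0 = 11100000 → 3-byte char (#5). Advance 3.
Byte at offset 14: 0xDE = 11011110 → 2-byte char (#6). Advance 2.
Reached end at offset 16 after 6 code points.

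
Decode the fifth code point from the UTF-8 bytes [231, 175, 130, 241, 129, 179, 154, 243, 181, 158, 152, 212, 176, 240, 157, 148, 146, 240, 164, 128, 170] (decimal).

Offset 0: leading byte 0xE7 = 11100111 → 3-byte char #1 = E7 AF 82.
Offset 3: leading byte 0xF1 = 11110001 → 4-byte char #2 = F1 81 B3 9A.
Offset 7: leading byte 0xF3 = 11110011 → 4-byte char #3 = F3 B5 9E 98.
Offset 11: leading byte 0xD4 = 11010100 → 2-byte char #4 = D4 B0.
Offset 13: leading byte 0xF0 = 11110000 → 4-byte char #5 = F0 9D 94 92.
Leading byte 0xF0 = 11110000 matches 11110xxx → 4-byte sequence.
Byte 1: 0xF0 = 11110000, payload 000 (3 bits).
Byte 2: 0x9D = 10011101 (10xxxxxx ✓), payload 011101.
Byte 3: 0x94 = 10010100 (10xxxxxx ✓), payload 010100.
Byte 4: 0x92 = 10010010 (10xxxxxx ✓), payload 010010.
Concatenate: 000011101010100010010 = 0x1D512 (21 bits → U+1D512).

U+1D512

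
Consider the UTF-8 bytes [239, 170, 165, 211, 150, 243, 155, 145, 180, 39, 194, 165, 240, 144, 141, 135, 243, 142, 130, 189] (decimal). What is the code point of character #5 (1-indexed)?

U+00A5

Offset 0: leading byte 0xEF = 11101111 → 3-byte char #1 = EF AA A5.
Offset 3: leading byte 0xD3 = 11010011 → 2-byte char #2 = D3 96.
Offset 5: leading byte 0xF3 = 11110011 → 4-byte char #3 = F3 9B 91 B4.
Offset 9: leading byte 0x27 = 00100111 → 1-byte char #4 = 27.
Offset 10: leading byte 0xC2 = 11000010 → 2-byte char #5 = C2 A5.
Leading byte 0xC2 = 11000010 matches 110xxxxx → 2-byte sequence.
Byte 1: 0xC2 = 11000010, payload 00010 (5 bits).
Byte 2: 0xA5 = 10100101 (10xxxxxx ✓), payload 100101.
Concatenate: 00010100101 = 0xA5 (11 bits → U+00A5).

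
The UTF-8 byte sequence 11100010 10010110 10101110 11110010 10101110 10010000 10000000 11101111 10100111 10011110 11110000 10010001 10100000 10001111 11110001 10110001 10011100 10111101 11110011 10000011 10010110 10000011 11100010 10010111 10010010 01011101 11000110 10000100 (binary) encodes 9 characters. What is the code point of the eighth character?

Offset 0: leading byte 0xE2 = 11100010 → 3-byte char #1 = E2 96 AE.
Offset 3: leading byte 0xF2 = 11110010 → 4-byte char #2 = F2 AE 90 80.
Offset 7: leading byte 0xEF = 11101111 → 3-byte char #3 = EF A7 9E.
Offset 10: leading byte 0xF0 = 11110000 → 4-byte char #4 = F0 91 A0 8F.
Offset 14: leading byte 0xF1 = 11110001 → 4-byte char #5 = F1 B1 9C BD.
Offset 18: leading byte 0xF3 = 11110011 → 4-byte char #6 = F3 83 96 83.
Offset 22: leading byte 0xE2 = 11100010 → 3-byte char #7 = E2 97 92.
Offset 25: leading byte 0x5D = 01011101 → 1-byte char #8 = 5D.
Leading byte 0x5D = 01011101 matches 0xxxxxxx → 1-byte sequence.
Byte 1: 0x5D = 01011101, payload 1011101 (7 bits).
Concatenate: 1011101 = 0x5D (7 bits → U+005D).

U+005D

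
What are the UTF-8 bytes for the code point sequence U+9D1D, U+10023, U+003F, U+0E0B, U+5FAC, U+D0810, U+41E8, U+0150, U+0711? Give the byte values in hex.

E9 B4 9D F0 90 80 A3 3F E0 B8 8B E5 BE AC F3 90 A0 90 E4 87 A8 C5 90 DC 91

U+9D1D: 3-byte form → E9 B4 9D.
U+10023: 4-byte form → F0 90 80 A3.
U+003F: 1-byte form → 3F.
U+0E0B: 3-byte form → E0 B8 8B.
U+5FAC: 3-byte form → E5 BE AC.
U+D0810: 4-byte form → F3 90 A0 90.
U+41E8: 3-byte form → E4 87 A8.
U+0150: 2-byte form → C5 90.
U+0711: 2-byte form → DC 91.
Concatenated (25 bytes): E9 B4 9D F0 90 80 A3 3F E0 B8 8B E5 BE AC F3 90 A0 90 E4 87 A8 C5 90 DC 91.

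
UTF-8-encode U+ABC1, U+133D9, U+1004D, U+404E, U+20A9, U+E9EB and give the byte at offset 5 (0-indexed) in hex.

U+ABC1 → 3-byte form EA AF 81 at offsets 0–2.
U+133D9 → 4-byte form F0 93 8F 99 at offsets 3–6.
Offset 5 falls in char 2's range; it's byte 3 of F0 93 8F 99 = 0x8F.

0x8F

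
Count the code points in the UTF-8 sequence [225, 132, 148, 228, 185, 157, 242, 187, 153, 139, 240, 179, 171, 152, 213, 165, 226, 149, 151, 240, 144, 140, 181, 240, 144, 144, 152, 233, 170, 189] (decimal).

9

Byte at offset 0: 0xE1 = 11100001 → 3-byte char (#1). Advance 3.
Byte at offset 3: 0xE4 = 11100100 → 3-byte char (#2). Advance 3.
Byte at offset 6: 0xF2 = 11110010 → 4-byte char (#3). Advance 4.
Byte at offset 10: 0xF0 = 11110000 → 4-byte char (#4). Advance 4.
Byte at offset 14: 0xD5 = 11010101 → 2-byte char (#5). Advance 2.
Byte at offset 16: 0xE2 = 11100010 → 3-byte char (#6). Advance 3.
Byte at offset 19: 0xF0 = 11110000 → 4-byte char (#7). Advance 4.
Byte at offset 23: 0xF0 = 11110000 → 4-byte char (#8). Advance 4.
Byte at offset 27: 0xE9 = 11101001 → 3-byte char (#9). Advance 3.
Reached end at offset 30 after 9 code points.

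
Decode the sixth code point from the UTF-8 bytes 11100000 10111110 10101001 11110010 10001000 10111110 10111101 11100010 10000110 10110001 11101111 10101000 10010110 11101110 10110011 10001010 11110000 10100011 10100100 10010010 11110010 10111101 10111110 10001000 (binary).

U+23912

Offset 0: leading byte 0xE0 = 11100000 → 3-byte char #1 = E0 BE A9.
Offset 3: leading byte 0xF2 = 11110010 → 4-byte char #2 = F2 88 BE BD.
Offset 7: leading byte 0xE2 = 11100010 → 3-byte char #3 = E2 86 B1.
Offset 10: leading byte 0xEF = 11101111 → 3-byte char #4 = EF A8 96.
Offset 13: leading byte 0xEE = 11101110 → 3-byte char #5 = EE B3 8A.
Offset 16: leading byte 0xF0 = 11110000 → 4-byte char #6 = F0 A3 A4 92.
Leading byte 0xF0 = 11110000 matches 11110xxx → 4-byte sequence.
Byte 1: 0xF0 = 11110000, payload 000 (3 bits).
Byte 2: 0xA3 = 10100011 (10xxxxxx ✓), payload 100011.
Byte 3: 0xA4 = 10100100 (10xxxxxx ✓), payload 100100.
Byte 4: 0x92 = 10010010 (10xxxxxx ✓), payload 010010.
Concatenate: 000100011100100010010 = 0x23912 (21 bits → U+23912).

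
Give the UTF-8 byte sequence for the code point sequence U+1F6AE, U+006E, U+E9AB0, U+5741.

F0 9F 9A AE 6E F3 A9 AA B0 E5 9D 81

U+1F6AE: 4-byte form → F0 9F 9A AE.
U+006E: 1-byte form → 6E.
U+E9AB0: 4-byte form → F3 A9 AA B0.
U+5741: 3-byte form → E5 9D 81.
Concatenated (12 bytes): F0 9F 9A AE 6E F3 A9 AA B0 E5 9D 81.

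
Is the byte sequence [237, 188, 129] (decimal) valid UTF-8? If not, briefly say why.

Structurally a 3-byte sequence; payload = 0xDF01.
But 0xDF01 is in U+D800–U+DFFF, the surrogate range. Surrogates are not Unicode scalar values and are forbidden in UTF-8.

invalid (encodes a surrogate (U+D800–U+DFFF))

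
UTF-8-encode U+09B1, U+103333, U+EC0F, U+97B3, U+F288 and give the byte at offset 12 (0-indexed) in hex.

0xB3

U+09B1 → 3-byte form E0 A6 B1 at offsets 0–2.
U+103333 → 4-byte form F4 83 8C B3 at offsets 3–6.
U+EC0F → 3-byte form EE B0 8F at offsets 7–9.
U+97B3 → 3-byte form E9 9E B3 at offsets 10–12.
Offset 12 falls in char 4's range; it's byte 3 of E9 9E B3 = 0xB3.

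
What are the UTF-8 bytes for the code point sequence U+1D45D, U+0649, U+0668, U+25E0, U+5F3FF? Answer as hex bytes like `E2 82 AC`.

F0 9D 91 9D D9 89 D9 A8 E2 97 A0 F1 9F 8F BF

U+1D45D: 4-byte form → F0 9D 91 9D.
U+0649: 2-byte form → D9 89.
U+0668: 2-byte form → D9 A8.
U+25E0: 3-byte form → E2 97 A0.
U+5F3FF: 4-byte form → F1 9F 8F BF.
Concatenated (15 bytes): F0 9D 91 9D D9 89 D9 A8 E2 97 A0 F1 9F 8F BF.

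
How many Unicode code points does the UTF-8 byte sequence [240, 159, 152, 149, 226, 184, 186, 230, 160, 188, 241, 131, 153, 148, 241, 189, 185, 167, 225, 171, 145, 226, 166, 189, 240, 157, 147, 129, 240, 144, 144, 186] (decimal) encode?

9

Byte at offset 0: 0xF0 = 11110000 → 4-byte char (#1). Advance 4.
Byte at offset 4: 0xE2 = 11100010 → 3-byte char (#2). Advance 3.
Byte at offset 7: 0xE6 = 11100110 → 3-byte char (#3). Advance 3.
Byte at offset 10: 0xF1 = 11110001 → 4-byte char (#4). Advance 4.
Byte at offset 14: 0xF1 = 11110001 → 4-byte char (#5). Advance 4.
Byte at offset 18: 0xE1 = 11100001 → 3-byte char (#6). Advance 3.
Byte at offset 21: 0xE2 = 11100010 → 3-byte char (#7). Advance 3.
Byte at offset 24: 0xF0 = 11110000 → 4-byte char (#8). Advance 4.
Byte at offset 28: 0xF0 = 11110000 → 4-byte char (#9). Advance 4.
Reached end at offset 32 after 9 code points.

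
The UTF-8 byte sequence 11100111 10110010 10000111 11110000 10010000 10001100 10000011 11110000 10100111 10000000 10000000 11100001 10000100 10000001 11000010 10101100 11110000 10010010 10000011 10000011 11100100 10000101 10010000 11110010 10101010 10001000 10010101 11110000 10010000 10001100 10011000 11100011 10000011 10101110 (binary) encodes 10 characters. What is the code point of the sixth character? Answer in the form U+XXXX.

U+120C3

Offset 0: leading byte 0xE7 = 11100111 → 3-byte char #1 = E7 B2 87.
Offset 3: leading byte 0xF0 = 11110000 → 4-byte char #2 = F0 90 8C 83.
Offset 7: leading byte 0xF0 = 11110000 → 4-byte char #3 = F0 A7 80 80.
Offset 11: leading byte 0xE1 = 11100001 → 3-byte char #4 = E1 84 81.
Offset 14: leading byte 0xC2 = 11000010 → 2-byte char #5 = C2 AC.
Offset 16: leading byte 0xF0 = 11110000 → 4-byte char #6 = F0 92 83 83.
Leading byte 0xF0 = 11110000 matches 11110xxx → 4-byte sequence.
Byte 1: 0xF0 = 11110000, payload 000 (3 bits).
Byte 2: 0x92 = 10010010 (10xxxxxx ✓), payload 010010.
Byte 3: 0x83 = 10000011 (10xxxxxx ✓), payload 000011.
Byte 4: 0x83 = 10000011 (10xxxxxx ✓), payload 000011.
Concatenate: 000010010000011000011 = 0x120C3 (21 bits → U+120C3).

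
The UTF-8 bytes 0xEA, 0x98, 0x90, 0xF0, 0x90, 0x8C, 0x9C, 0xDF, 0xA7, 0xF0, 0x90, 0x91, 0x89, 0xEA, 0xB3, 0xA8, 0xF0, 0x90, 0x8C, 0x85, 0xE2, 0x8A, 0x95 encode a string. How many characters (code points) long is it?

Byte at offset 0: 0xEA = 11101010 → 3-byte char (#1). Advance 3.
Byte at offset 3: 0xF0 = 11110000 → 4-byte char (#2). Advance 4.
Byte at offset 7: 0xDF = 11011111 → 2-byte char (#3). Advance 2.
Byte at offset 9: 0xF0 = 11110000 → 4-byte char (#4). Advance 4.
Byte at offset 13: 0xEA = 11101010 → 3-byte char (#5). Advance 3.
Byte at offset 16: 0xF0 = 11110000 → 4-byte char (#6). Advance 4.
Byte at offset 20: 0xE2 = 11100010 → 3-byte char (#7). Advance 3.
Reached end at offset 23 after 7 code points.

7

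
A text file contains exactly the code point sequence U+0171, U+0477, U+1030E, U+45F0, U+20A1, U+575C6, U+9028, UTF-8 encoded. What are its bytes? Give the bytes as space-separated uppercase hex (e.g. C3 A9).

C5 B1 D1 B7 F0 90 8C 8E E4 97 B0 E2 82 A1 F1 97 97 86 E9 80 A8

U+0171: 2-byte form → C5 B1.
U+0477: 2-byte form → D1 B7.
U+1030E: 4-byte form → F0 90 8C 8E.
U+45F0: 3-byte form → E4 97 B0.
U+20A1: 3-byte form → E2 82 A1.
U+575C6: 4-byte form → F1 97 97 86.
U+9028: 3-byte form → E9 80 A8.
Concatenated (21 bytes): C5 B1 D1 B7 F0 90 8C 8E E4 97 B0 E2 82 A1 F1 97 97 86 E9 80 A8.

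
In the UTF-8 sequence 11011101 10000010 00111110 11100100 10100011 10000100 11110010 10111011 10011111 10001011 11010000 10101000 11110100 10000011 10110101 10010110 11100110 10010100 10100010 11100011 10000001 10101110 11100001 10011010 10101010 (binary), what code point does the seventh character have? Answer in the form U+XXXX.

U+6522

Offset 0: leading byte 0xDD = 11011101 → 2-byte char #1 = DD 82.
Offset 2: leading byte 0x3E = 00111110 → 1-byte char #2 = 3E.
Offset 3: leading byte 0xE4 = 11100100 → 3-byte char #3 = E4 A3 84.
Offset 6: leading byte 0xF2 = 11110010 → 4-byte char #4 = F2 BB 9F 8B.
Offset 10: leading byte 0xD0 = 11010000 → 2-byte char #5 = D0 A8.
Offset 12: leading byte 0xF4 = 11110100 → 4-byte char #6 = F4 83 B5 96.
Offset 16: leading byte 0xE6 = 11100110 → 3-byte char #7 = E6 94 A2.
Leading byte 0xE6 = 11100110 matches 1110xxxx → 3-byte sequence.
Byte 1: 0xE6 = 11100110, payload 0110 (4 bits).
Byte 2: 0x94 = 10010100 (10xxxxxx ✓), payload 010100.
Byte 3: 0xA2 = 10100010 (10xxxxxx ✓), payload 100010.
Concatenate: 0110010100100010 = 0x6522 (16 bits → U+6522).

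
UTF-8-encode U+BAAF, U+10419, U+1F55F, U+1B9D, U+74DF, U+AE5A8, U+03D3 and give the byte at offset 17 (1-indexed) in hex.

1-indexed offset 17 is 0-indexed offset 16.
U+BAAF → 3-byte form EB AA AF at offsets 0–2.
U+10419 → 4-byte form F0 90 90 99 at offsets 3–6.
U+1F55F → 4-byte form F0 9F 95 9F at offsets 7–10.
U+1B9D → 3-byte form E1 AE 9D at offsets 11–13.
U+74DF → 3-byte form E7 93 9F at offsets 14–16.
Offset 16 falls in char 5's range; it's byte 3 of E7 93 9F = 0x9F.

0x9F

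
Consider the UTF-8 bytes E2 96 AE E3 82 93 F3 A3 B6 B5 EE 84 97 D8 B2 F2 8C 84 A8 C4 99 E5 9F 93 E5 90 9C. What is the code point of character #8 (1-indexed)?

U+57D3

Offset 0: leading byte 0xE2 = 11100010 → 3-byte char #1 = E2 96 AE.
Offset 3: leading byte 0xE3 = 11100011 → 3-byte char #2 = E3 82 93.
Offset 6: leading byte 0xF3 = 11110011 → 4-byte char #3 = F3 A3 B6 B5.
Offset 10: leading byte 0xEE = 11101110 → 3-byte char #4 = EE 84 97.
Offset 13: leading byte 0xD8 = 11011000 → 2-byte char #5 = D8 B2.
Offset 15: leading byte 0xF2 = 11110010 → 4-byte char #6 = F2 8C 84 A8.
Offset 19: leading byte 0xC4 = 11000100 → 2-byte char #7 = C4 99.
Offset 21: leading byte 0xE5 = 11100101 → 3-byte char #8 = E5 9F 93.
Leading byte 0xE5 = 11100101 matches 1110xxxx → 3-byte sequence.
Byte 1: 0xE5 = 11100101, payload 0101 (4 bits).
Byte 2: 0x9F = 10011111 (10xxxxxx ✓), payload 011111.
Byte 3: 0x93 = 10010011 (10xxxxxx ✓), payload 010011.
Concatenate: 0101011111010011 = 0x57D3 (16 bits → U+57D3).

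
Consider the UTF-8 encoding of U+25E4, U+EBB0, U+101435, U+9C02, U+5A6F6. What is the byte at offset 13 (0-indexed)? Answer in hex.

0xF1

U+25E4 → 3-byte form E2 97 A4 at offsets 0–2.
U+EBB0 → 3-byte form EE AE B0 at offsets 3–5.
U+101435 → 4-byte form F4 81 90 B5 at offsets 6–9.
U+9C02 → 3-byte form E9 B0 82 at offsets 10–12.
U+5A6F6 → 4-byte form F1 9A 9B B6 at offsets 13–16.
Offset 13 falls in char 5's range; it's byte 1 of F1 9A 9B B6 = 0xF1.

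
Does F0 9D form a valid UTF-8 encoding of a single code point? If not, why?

invalid (sequence truncated)

Leading byte 0xF0 = 11110000 → 4-byte form, but only 2 bytes are present.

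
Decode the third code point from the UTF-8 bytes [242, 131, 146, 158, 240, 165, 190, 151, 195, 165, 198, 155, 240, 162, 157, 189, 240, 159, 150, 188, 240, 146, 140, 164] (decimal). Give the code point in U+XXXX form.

U+00E5

Offset 0: leading byte 0xF2 = 11110010 → 4-byte char #1 = F2 83 92 9E.
Offset 4: leading byte 0xF0 = 11110000 → 4-byte char #2 = F0 A5 BE 97.
Offset 8: leading byte 0xC3 = 11000011 → 2-byte char #3 = C3 A5.
Leading byte 0xC3 = 11000011 matches 110xxxxx → 2-byte sequence.
Byte 1: 0xC3 = 11000011, payload 00011 (5 bits).
Byte 2: 0xA5 = 10100101 (10xxxxxx ✓), payload 100101.
Concatenate: 00011100101 = 0xE5 (11 bits → U+00E5).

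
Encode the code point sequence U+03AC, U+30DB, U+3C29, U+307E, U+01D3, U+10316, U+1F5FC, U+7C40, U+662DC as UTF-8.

CE AC E3 83 9B E3 B0 A9 E3 81 BE C7 93 F0 90 8C 96 F0 9F 97 BC E7 B1 80 F1 A6 8B 9C

U+03AC: 2-byte form → CE AC.
U+30DB: 3-byte form → E3 83 9B.
U+3C29: 3-byte form → E3 B0 A9.
U+307E: 3-byte form → E3 81 BE.
U+01D3: 2-byte form → C7 93.
U+10316: 4-byte form → F0 90 8C 96.
U+1F5FC: 4-byte form → F0 9F 97 BC.
U+7C40: 3-byte form → E7 B1 80.
U+662DC: 4-byte form → F1 A6 8B 9C.
Concatenated (28 bytes): CE AC E3 83 9B E3 B0 A9 E3 81 BE C7 93 F0 90 8C 96 F0 9F 97 BC E7 B1 80 F1 A6 8B 9C.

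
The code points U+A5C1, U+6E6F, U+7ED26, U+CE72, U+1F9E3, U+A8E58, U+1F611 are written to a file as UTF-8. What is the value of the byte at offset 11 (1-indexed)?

0xEC

1-indexed offset 11 is 0-indexed offset 10.
U+A5C1 → 3-byte form EA 97 81 at offsets 0–2.
U+6E6F → 3-byte form E6 B9 AF at offsets 3–5.
U+7ED26 → 4-byte form F1 BE B4 A6 at offsets 6–9.
U+CE72 → 3-byte form EC B9 B2 at offsets 10–12.
Offset 10 falls in char 4's range; it's byte 1 of EC B9 B2 = 0xEC.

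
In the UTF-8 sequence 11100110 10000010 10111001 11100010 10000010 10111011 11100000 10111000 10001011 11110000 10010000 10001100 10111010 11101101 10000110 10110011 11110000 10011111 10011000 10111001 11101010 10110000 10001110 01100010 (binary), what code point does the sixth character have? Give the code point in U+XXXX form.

Offset 0: leading byte 0xE6 = 11100110 → 3-byte char #1 = E6 82 B9.
Offset 3: leading byte 0xE2 = 11100010 → 3-byte char #2 = E2 82 BB.
Offset 6: leading byte 0xE0 = 11100000 → 3-byte char #3 = E0 B8 8B.
Offset 9: leading byte 0xF0 = 11110000 → 4-byte char #4 = F0 90 8C BA.
Offset 13: leading byte 0xED = 11101101 → 3-byte char #5 = ED 86 B3.
Offset 16: leading byte 0xF0 = 11110000 → 4-byte char #6 = F0 9F 98 B9.
Leading byte 0xF0 = 11110000 matches 11110xxx → 4-byte sequence.
Byte 1: 0xF0 = 11110000, payload 000 (3 bits).
Byte 2: 0x9F = 10011111 (10xxxxxx ✓), payload 011111.
Byte 3: 0x98 = 10011000 (10xxxxxx ✓), payload 011000.
Byte 4: 0xB9 = 10111001 (10xxxxxx ✓), payload 111001.
Concatenate: 000011111011000111001 = 0x1F639 (21 bits → U+1F639).

U+1F639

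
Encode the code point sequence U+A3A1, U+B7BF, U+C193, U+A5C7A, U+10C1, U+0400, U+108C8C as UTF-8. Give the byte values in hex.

EA 8E A1 EB 9E BF EC 86 93 F2 A5 B1 BA E1 83 81 D0 80 F4 88 B2 8C

U+A3A1: 3-byte form → EA 8E A1.
U+B7BF: 3-byte form → EB 9E BF.
U+C193: 3-byte form → EC 86 93.
U+A5C7A: 4-byte form → F2 A5 B1 BA.
U+10C1: 3-byte form → E1 83 81.
U+0400: 2-byte form → D0 80.
U+108C8C: 4-byte form → F4 88 B2 8C.
Concatenated (22 bytes): EA 8E A1 EB 9E BF EC 86 93 F2 A5 B1 BA E1 83 81 D0 80 F4 88 B2 8C.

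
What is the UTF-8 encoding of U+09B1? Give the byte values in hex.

E0 A6 B1

U+09B1 = 0x9B1 = 2481 decimal. In range U+0800–U+FFFF → 3-byte form: 1110xxxx 10xxxxxx 10xxxxxx.
Binary (16 bits): 0000100110110001.
Split 4+6+6: 0000 | 100110 | 110001.
Byte 1: 11100000 = 0xE0.
Byte 2: 10100110 = 0xA6.
Byte 3: 10110001 = 0xB1.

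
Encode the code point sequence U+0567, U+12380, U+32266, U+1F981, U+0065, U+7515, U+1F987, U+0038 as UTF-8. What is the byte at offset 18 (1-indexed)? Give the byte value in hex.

0x95

1-indexed offset 18 is 0-indexed offset 17.
U+0567 → 2-byte form D5 A7 at offsets 0–1.
U+12380 → 4-byte form F0 92 8E 80 at offsets 2–5.
U+32266 → 4-byte form F0 B2 89 A6 at offsets 6–9.
U+1F981 → 4-byte form F0 9F A6 81 at offsets 10–13.
U+0065 → 1-byte form 65 at offsets 14–14.
U+7515 → 3-byte form E7 94 95 at offsets 15–17.
Offset 17 falls in char 6's range; it's byte 3 of E7 94 95 = 0x95.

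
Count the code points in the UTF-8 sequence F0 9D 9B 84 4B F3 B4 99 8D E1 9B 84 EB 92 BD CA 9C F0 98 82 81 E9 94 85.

8

Byte at offset 0: 0xF0 = 11110000 → 4-byte char (#1). Advance 4.
Byte at offset 4: 0x4B = 01001011 → 1-byte char (#2). Advance 1.
Byte at offset 5: 0xF3 = 11110011 → 4-byte char (#3). Advance 4.
Byte at offset 9: 0xE1 = 11100001 → 3-byte char (#4). Advance 3.
Byte at offset 12: 0xEB = 11101011 → 3-byte char (#5). Advance 3.
Byte at offset 15: 0xCA = 11001010 → 2-byte char (#6). Advance 2.
Byte at offset 17: 0xF0 = 11110000 → 4-byte char (#7). Advance 4.
Byte at offset 21: 0xE9 = 11101001 → 3-byte char (#8). Advance 3.
Reached end at offset 24 after 8 code points.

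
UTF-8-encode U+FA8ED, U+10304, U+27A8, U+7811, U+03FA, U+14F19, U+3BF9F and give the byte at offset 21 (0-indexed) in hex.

0xBB

U+FA8ED → 4-byte form F3 BA A3 AD at offsets 0–3.
U+10304 → 4-byte form F0 90 8C 84 at offsets 4–7.
U+27A8 → 3-byte form E2 9E A8 at offsets 8–10.
U+7811 → 3-byte form E7 A0 91 at offsets 11–13.
U+03FA → 2-byte form CF BA at offsets 14–15.
U+14F19 → 4-byte form F0 94 BC 99 at offsets 16–19.
U+3BF9F → 4-byte form F0 BB BE 9F at offsets 20–23.
Offset 21 falls in char 7's range; it's byte 2 of F0 BB BE 9F = 0xBB.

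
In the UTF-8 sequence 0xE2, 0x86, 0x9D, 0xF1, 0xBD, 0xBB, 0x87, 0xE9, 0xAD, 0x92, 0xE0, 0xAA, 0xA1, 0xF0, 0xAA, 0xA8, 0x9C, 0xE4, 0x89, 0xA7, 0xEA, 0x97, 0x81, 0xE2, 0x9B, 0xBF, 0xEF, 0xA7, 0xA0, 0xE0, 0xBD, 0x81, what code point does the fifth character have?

Offset 0: leading byte 0xE2 = 11100010 → 3-byte char #1 = E2 86 9D.
Offset 3: leading byte 0xF1 = 11110001 → 4-byte char #2 = F1 BD BB 87.
Offset 7: leading byte 0xE9 = 11101001 → 3-byte char #3 = E9 AD 92.
Offset 10: leading byte 0xE0 = 11100000 → 3-byte char #4 = E0 AA A1.
Offset 13: leading byte 0xF0 = 11110000 → 4-byte char #5 = F0 AA A8 9C.
Leading byte 0xF0 = 11110000 matches 11110xxx → 4-byte sequence.
Byte 1: 0xF0 = 11110000, payload 000 (3 bits).
Byte 2: 0xAA = 10101010 (10xxxxxx ✓), payload 101010.
Byte 3: 0xA8 = 10101000 (10xxxxxx ✓), payload 101000.
Byte 4: 0x9C = 10011100 (10xxxxxx ✓), payload 011100.
Concatenate: 000101010101000011100 = 0x2AA1C (21 bits → U+2AA1C).

U+2AA1C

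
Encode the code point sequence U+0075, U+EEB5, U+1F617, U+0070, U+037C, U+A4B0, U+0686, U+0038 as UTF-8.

U+0075: 1-byte form → 75.
U+EEB5: 3-byte form → EE BA B5.
U+1F617: 4-byte form → F0 9F 98 97.
U+0070: 1-byte form → 70.
U+037C: 2-byte form → CD BC.
U+A4B0: 3-byte form → EA 92 B0.
U+0686: 2-byte form → DA 86.
U+0038: 1-byte form → 38.
Concatenated (17 bytes): 75 EE BA B5 F0 9F 98 97 70 CD BC EA 92 B0 DA 86 38.

75 EE BA B5 F0 9F 98 97 70 CD BC EA 92 B0 DA 86 38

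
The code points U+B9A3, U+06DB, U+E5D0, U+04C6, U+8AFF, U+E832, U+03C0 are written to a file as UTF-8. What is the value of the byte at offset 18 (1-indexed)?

0x80

1-indexed offset 18 is 0-indexed offset 17.
U+B9A3 → 3-byte form EB A6 A3 at offsets 0–2.
U+06DB → 2-byte form DB 9B at offsets 3–4.
U+E5D0 → 3-byte form EE 97 90 at offsets 5–7.
U+04C6 → 2-byte form D3 86 at offsets 8–9.
U+8AFF → 3-byte form E8 AB BF at offsets 10–12.
U+E832 → 3-byte form EE A0 B2 at offsets 13–15.
U+03C0 → 2-byte form CF 80 at offsets 16–17.
Offset 17 falls in char 7's range; it's byte 2 of CF 80 = 0x80.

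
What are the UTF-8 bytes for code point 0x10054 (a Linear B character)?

U+10054 = 0x10054 = 65620 decimal. In range U+10000–U+10FFFF → 4-byte form: 11110xxx 10xxxxxx 10xxxxxx 10xxxxxx.
Binary (21 bits): 000010000000001010100.
Split 3+6+6+6: 000 | 010000 | 000001 | 010100.
Byte 1: 11110000 = 0xF0.
Byte 2: 10010000 = 0x90.
Byte 3: 10000001 = 0x81.
Byte 4: 10010100 = 0x94.

F0 90 81 94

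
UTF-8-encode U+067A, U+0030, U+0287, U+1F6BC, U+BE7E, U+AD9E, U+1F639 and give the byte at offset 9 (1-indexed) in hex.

0xBC

1-indexed offset 9 is 0-indexed offset 8.
U+067A → 2-byte form D9 BA at offsets 0–1.
U+0030 → 1-byte form 30 at offsets 2–2.
U+0287 → 2-byte form CA 87 at offsets 3–4.
U+1F6BC → 4-byte form F0 9F 9A BC at offsets 5–8.
Offset 8 falls in char 4's range; it's byte 4 of F0 9F 9A BC = 0xBC.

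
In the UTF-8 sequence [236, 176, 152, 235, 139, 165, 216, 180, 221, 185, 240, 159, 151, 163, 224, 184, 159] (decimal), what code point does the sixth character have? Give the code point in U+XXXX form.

Offset 0: leading byte 0xEC = 11101100 → 3-byte char #1 = EC B0 98.
Offset 3: leading byte 0xEB = 11101011 → 3-byte char #2 = EB 8B A5.
Offset 6: leading byte 0xD8 = 11011000 → 2-byte char #3 = D8 B4.
Offset 8: leading byte 0xDD = 11011101 → 2-byte char #4 = DD B9.
Offset 10: leading byte 0xF0 = 11110000 → 4-byte char #5 = F0 9F 97 A3.
Offset 14: leading byte 0xE0 = 11100000 → 3-byte char #6 = E0 B8 9F.
Leading byte 0xE0 = 11100000 matches 1110xxxx → 3-byte sequence.
Byte 1: 0xE0 = 11100000, payload 0000 (4 bits).
Byte 2: 0xB8 = 10111000 (10xxxxxx ✓), payload 111000.
Byte 3: 0x9F = 10011111 (10xxxxxx ✓), payload 011111.
Concatenate: 0000111000011111 = 0xE1F (16 bits → U+0E1F).

U+0E1F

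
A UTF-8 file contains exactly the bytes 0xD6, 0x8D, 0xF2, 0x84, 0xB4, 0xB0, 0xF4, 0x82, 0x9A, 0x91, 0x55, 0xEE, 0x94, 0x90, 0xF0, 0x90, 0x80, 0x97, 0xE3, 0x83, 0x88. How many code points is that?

7

Byte at offset 0: 0xD6 = 11010110 → 2-byte char (#1). Advance 2.
Byte at offset 2: 0xF2 = 11110010 → 4-byte char (#2). Advance 4.
Byte at offset 6: 0xF4 = 11110100 → 4-byte char (#3). Advance 4.
Byte at offset 10: 0x55 = 01010101 → 1-byte char (#4). Advance 1.
Byte at offset 11: 0xEE = 11101110 → 3-byte char (#5). Advance 3.
Byte at offset 14: 0xF0 = 11110000 → 4-byte char (#6). Advance 4.
Byte at offset 18: 0xE3 = 11100011 → 3-byte char (#7). Advance 3.
Reached end at offset 21 after 7 code points.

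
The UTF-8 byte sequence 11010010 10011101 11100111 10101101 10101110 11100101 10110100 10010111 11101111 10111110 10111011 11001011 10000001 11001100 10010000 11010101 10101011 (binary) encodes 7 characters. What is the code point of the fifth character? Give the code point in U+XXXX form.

Offset 0: leading byte 0xD2 = 11010010 → 2-byte char #1 = D2 9D.
Offset 2: leading byte 0xE7 = 11100111 → 3-byte char #2 = E7 AD AE.
Offset 5: leading byte 0xE5 = 11100101 → 3-byte char #3 = E5 B4 97.
Offset 8: leading byte 0xEF = 11101111 → 3-byte char #4 = EF BE BB.
Offset 11: leading byte 0xCB = 11001011 → 2-byte char #5 = CB 81.
Leading byte 0xCB = 11001011 matches 110xxxxx → 2-byte sequence.
Byte 1: 0xCB = 11001011, payload 01011 (5 bits).
Byte 2: 0x81 = 10000001 (10xxxxxx ✓), payload 000001.
Concatenate: 01011000001 = 0x2C1 (11 bits → U+02C1).

U+02C1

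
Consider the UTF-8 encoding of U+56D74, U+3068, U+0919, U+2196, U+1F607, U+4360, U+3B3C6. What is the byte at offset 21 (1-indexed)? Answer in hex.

1-indexed offset 21 is 0-indexed offset 20.
U+56D74 → 4-byte form F1 96 B5 B4 at offsets 0–3.
U+3068 → 3-byte form E3 81 A8 at offsets 4–6.
U+0919 → 3-byte form E0 A4 99 at offsets 7–9.
U+2196 → 3-byte form E2 86 96 at offsets 10–12.
U+1F607 → 4-byte form F0 9F 98 87 at offsets 13–16.
U+4360 → 3-byte form E4 8D A0 at offsets 17–19.
U+3B3C6 → 4-byte form F0 BB 8F 86 at offsets 20–23.
Offset 20 falls in char 7's range; it's byte 1 of F0 BB 8F 86 = 0xF0.

0xF0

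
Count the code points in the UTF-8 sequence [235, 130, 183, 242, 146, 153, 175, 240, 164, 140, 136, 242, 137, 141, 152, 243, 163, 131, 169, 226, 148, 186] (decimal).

6

Byte at offset 0: 0xEB = 11101011 → 3-byte char (#1). Advance 3.
Byte at offset 3: 0xF2 = 11110010 → 4-byte char (#2). Advance 4.
Byte at offset 7: 0xF0 = 11110000 → 4-byte char (#3). Advance 4.
Byte at offset 11: 0xF2 = 11110010 → 4-byte char (#4). Advance 4.
Byte at offset 15: 0xF3 = 11110011 → 4-byte char (#5). Advance 4.
Byte at offset 19: 0xE2 = 11100010 → 3-byte char (#6). Advance 3.
Reached end at offset 22 after 6 code points.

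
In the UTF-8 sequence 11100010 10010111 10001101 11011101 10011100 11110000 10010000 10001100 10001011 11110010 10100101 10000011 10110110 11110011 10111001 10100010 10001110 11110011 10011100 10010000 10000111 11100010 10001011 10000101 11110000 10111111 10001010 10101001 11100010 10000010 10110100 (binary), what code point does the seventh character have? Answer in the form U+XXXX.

Offset 0: leading byte 0xE2 = 11100010 → 3-byte char #1 = E2 97 8D.
Offset 3: leading byte 0xDD = 11011101 → 2-byte char #2 = DD 9C.
Offset 5: leading byte 0xF0 = 11110000 → 4-byte char #3 = F0 90 8C 8B.
Offset 9: leading byte 0xF2 = 11110010 → 4-byte char #4 = F2 A5 83 B6.
Offset 13: leading byte 0xF3 = 11110011 → 4-byte char #5 = F3 B9 A2 8E.
Offset 17: leading byte 0xF3 = 11110011 → 4-byte char #6 = F3 9C 90 87.
Offset 21: leading byte 0xE2 = 11100010 → 3-byte char #7 = E2 8B 85.
Leading byte 0xE2 = 11100010 matches 1110xxxx → 3-byte sequence.
Byte 1: 0xE2 = 11100010, payload 0010 (4 bits).
Byte 2: 0x8B = 10001011 (10xxxxxx ✓), payload 001011.
Byte 3: 0x85 = 10000101 (10xxxxxx ✓), payload 000101.
Concatenate: 0010001011000101 = 0x22C5 (16 bits → U+22C5).

U+22C5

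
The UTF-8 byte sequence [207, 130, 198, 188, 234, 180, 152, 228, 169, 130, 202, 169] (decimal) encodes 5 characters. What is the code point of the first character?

Offset 0: leading byte 0xCF = 11001111 → 2-byte char #1 = CF 82.
Leading byte 0xCF = 11001111 matches 110xxxxx → 2-byte sequence.
Byte 1: 0xCF = 11001111, payload 01111 (5 bits).
Byte 2: 0x82 = 10000010 (10xxxxxx ✓), payload 000010.
Concatenate: 01111000010 = 0x3C2 (11 bits → U+03C2).

U+03C2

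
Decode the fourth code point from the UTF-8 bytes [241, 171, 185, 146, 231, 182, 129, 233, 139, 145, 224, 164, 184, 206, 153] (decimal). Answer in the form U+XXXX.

Offset 0: leading byte 0xF1 = 11110001 → 4-byte char #1 = F1 AB B9 92.
Offset 4: leading byte 0xE7 = 11100111 → 3-byte char #2 = E7 B6 81.
Offset 7: leading byte 0xE9 = 11101001 → 3-byte char #3 = E9 8B 91.
Offset 10: leading byte 0xE0 = 11100000 → 3-byte char #4 = E0 A4 B8.
Leading byte 0xE0 = 11100000 matches 1110xxxx → 3-byte sequence.
Byte 1: 0xE0 = 11100000, payload 0000 (4 bits).
Byte 2: 0xA4 = 10100100 (10xxxxxx ✓), payload 100100.
Byte 3: 0xB8 = 10111000 (10xxxxxx ✓), payload 111000.
Concatenate: 0000100100111000 = 0x938 (16 bits → U+0938).

U+0938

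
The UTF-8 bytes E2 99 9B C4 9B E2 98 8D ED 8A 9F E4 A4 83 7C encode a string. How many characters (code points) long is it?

Byte at offset 0: 0xE2 = 11100010 → 3-byte char (#1). Advance 3.
Byte at offset 3: 0xC4 = 11000100 → 2-byte char (#2). Advance 2.
Byte at offset 5: 0xE2 = 11100010 → 3-byte char (#3). Advance 3.
Byte at offset 8: 0xED = 11101101 → 3-byte char (#4). Advance 3.
Byte at offset 11: 0xE4 = 11100100 → 3-byte char (#5). Advance 3.
Byte at offset 14: 0x7C = 01111100 → 1-byte char (#6). Advance 1.
Reached end at offset 15 after 6 code points.

6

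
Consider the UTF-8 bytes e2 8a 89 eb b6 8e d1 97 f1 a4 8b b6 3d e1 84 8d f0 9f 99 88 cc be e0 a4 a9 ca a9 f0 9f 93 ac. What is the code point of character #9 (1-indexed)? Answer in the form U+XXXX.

U+0929

Offset 0: leading byte 0xE2 = 11100010 → 3-byte char #1 = E2 8A 89.
Offset 3: leading byte 0xEB = 11101011 → 3-byte char #2 = EB B6 8E.
Offset 6: leading byte 0xD1 = 11010001 → 2-byte char #3 = D1 97.
Offset 8: leading byte 0xF1 = 11110001 → 4-byte char #4 = F1 A4 8B B6.
Offset 12: leading byte 0x3D = 00111101 → 1-byte char #5 = 3D.
Offset 13: leading byte 0xE1 = 11100001 → 3-byte char #6 = E1 84 8D.
Offset 16: leading byte 0xF0 = 11110000 → 4-byte char #7 = F0 9F 99 88.
Offset 20: leading byte 0xCC = 11001100 → 2-byte char #8 = CC BE.
Offset 22: leading byte 0xE0 = 11100000 → 3-byte char #9 = E0 A4 A9.
Leading byte 0xE0 = 11100000 matches 1110xxxx → 3-byte sequence.
Byte 1: 0xE0 = 11100000, payload 0000 (4 bits).
Byte 2: 0xA4 = 10100100 (10xxxxxx ✓), payload 100100.
Byte 3: 0xA9 = 10101001 (10xxxxxx ✓), payload 101001.
Concatenate: 0000100100101001 = 0x929 (16 bits → U+0929).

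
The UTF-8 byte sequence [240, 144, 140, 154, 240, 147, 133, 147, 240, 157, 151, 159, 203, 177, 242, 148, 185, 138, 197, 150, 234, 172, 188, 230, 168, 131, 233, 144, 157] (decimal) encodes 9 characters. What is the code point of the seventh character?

U+AB3C

Offset 0: leading byte 0xF0 = 11110000 → 4-byte char #1 = F0 90 8C 9A.
Offset 4: leading byte 0xF0 = 11110000 → 4-byte char #2 = F0 93 85 93.
Offset 8: leading byte 0xF0 = 11110000 → 4-byte char #3 = F0 9D 97 9F.
Offset 12: leading byte 0xCB = 11001011 → 2-byte char #4 = CB B1.
Offset 14: leading byte 0xF2 = 11110010 → 4-byte char #5 = F2 94 B9 8A.
Offset 18: leading byte 0xC5 = 11000101 → 2-byte char #6 = C5 96.
Offset 20: leading byte 0xEA = 11101010 → 3-byte char #7 = EA AC BC.
Leading byte 0xEA = 11101010 matches 1110xxxx → 3-byte sequence.
Byte 1: 0xEA = 11101010, payload 1010 (4 bits).
Byte 2: 0xAC = 10101100 (10xxxxxx ✓), payload 101100.
Byte 3: 0xBC = 10111100 (10xxxxxx ✓), payload 111100.
Concatenate: 1010101100111100 = 0xAB3C (16 bits → U+AB3C).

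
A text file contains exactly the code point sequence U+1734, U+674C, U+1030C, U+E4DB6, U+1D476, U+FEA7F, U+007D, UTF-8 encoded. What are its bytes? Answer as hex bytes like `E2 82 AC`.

E1 9C B4 E6 9D 8C F0 90 8C 8C F3 A4 B6 B6 F0 9D 91 B6 F3 BE A9 BF 7D

U+1734: 3-byte form → E1 9C B4.
U+674C: 3-byte form → E6 9D 8C.
U+1030C: 4-byte form → F0 90 8C 8C.
U+E4DB6: 4-byte form → F3 A4 B6 B6.
U+1D476: 4-byte form → F0 9D 91 B6.
U+FEA7F: 4-byte form → F3 BE A9 BF.
U+007D: 1-byte form → 7D.
Concatenated (23 bytes): E1 9C B4 E6 9D 8C F0 90 8C 8C F3 A4 B6 B6 F0 9D 91 B6 F3 BE A9 BF 7D.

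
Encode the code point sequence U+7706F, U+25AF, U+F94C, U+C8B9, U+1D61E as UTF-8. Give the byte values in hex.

F1 B7 81 AF E2 96 AF EF A5 8C EC A2 B9 F0 9D 98 9E

U+7706F: 4-byte form → F1 B7 81 AF.
U+25AF: 3-byte form → E2 96 AF.
U+F94C: 3-byte form → EF A5 8C.
U+C8B9: 3-byte form → EC A2 B9.
U+1D61E: 4-byte form → F0 9D 98 9E.
Concatenated (17 bytes): F1 B7 81 AF E2 96 AF EF A5 8C EC A2 B9 F0 9D 98 9E.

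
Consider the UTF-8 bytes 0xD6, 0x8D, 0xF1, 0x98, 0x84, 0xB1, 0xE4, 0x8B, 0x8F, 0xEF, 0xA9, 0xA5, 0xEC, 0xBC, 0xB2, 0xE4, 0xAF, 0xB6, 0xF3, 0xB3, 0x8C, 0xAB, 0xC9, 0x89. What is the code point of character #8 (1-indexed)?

U+0249

Offset 0: leading byte 0xD6 = 11010110 → 2-byte char #1 = D6 8D.
Offset 2: leading byte 0xF1 = 11110001 → 4-byte char #2 = F1 98 84 B1.
Offset 6: leading byte 0xE4 = 11100100 → 3-byte char #3 = E4 8B 8F.
Offset 9: leading byte 0xEF = 11101111 → 3-byte char #4 = EF A9 A5.
Offset 12: leading byte 0xEC = 11101100 → 3-byte char #5 = EC BC B2.
Offset 15: leading byte 0xE4 = 11100100 → 3-byte char #6 = E4 AF B6.
Offset 18: leading byte 0xF3 = 11110011 → 4-byte char #7 = F3 B3 8C AB.
Offset 22: leading byte 0xC9 = 11001001 → 2-byte char #8 = C9 89.
Leading byte 0xC9 = 11001001 matches 110xxxxx → 2-byte sequence.
Byte 1: 0xC9 = 11001001, payload 01001 (5 bits).
Byte 2: 0x89 = 10001001 (10xxxxxx ✓), payload 001001.
Concatenate: 01001001001 = 0x249 (11 bits → U+0249).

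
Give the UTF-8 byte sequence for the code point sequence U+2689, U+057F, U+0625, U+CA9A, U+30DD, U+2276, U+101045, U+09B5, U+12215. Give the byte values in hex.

U+2689: 3-byte form → E2 9A 89.
U+057F: 2-byte form → D5 BF.
U+0625: 2-byte form → D8 A5.
U+CA9A: 3-byte form → EC AA 9A.
U+30DD: 3-byte form → E3 83 9D.
U+2276: 3-byte form → E2 89 B6.
U+101045: 4-byte form → F4 81 81 85.
U+09B5: 3-byte form → E0 A6 B5.
U+12215: 4-byte form → F0 92 88 95.
Concatenated (27 bytes): E2 9A 89 D5 BF D8 A5 EC AA 9A E3 83 9D E2 89 B6 F4 81 81 85 E0 A6 B5 F0 92 88 95.

E2 9A 89 D5 BF D8 A5 EC AA 9A E3 83 9D E2 89 B6 F4 81 81 85 E0 A6 B5 F0 92 88 95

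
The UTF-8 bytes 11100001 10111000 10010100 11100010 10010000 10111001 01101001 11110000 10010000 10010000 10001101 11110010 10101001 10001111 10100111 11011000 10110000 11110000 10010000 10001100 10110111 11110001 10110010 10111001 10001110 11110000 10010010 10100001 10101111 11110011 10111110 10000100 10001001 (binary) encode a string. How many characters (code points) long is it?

Byte at offset 0: 0xE1 = 11100001 → 3-byte char (#1). Advance 3.
Byte at offset 3: 0xE2 = 11100010 → 3-byte char (#2). Advance 3.
Byte at offset 6: 0x69 = 01101001 → 1-byte char (#3). Advance 1.
Byte at offset 7: 0xF0 = 11110000 → 4-byte char (#4). Advance 4.
Byte at offset 11: 0xF2 = 11110010 → 4-byte char (#5). Advance 4.
Byte at offset 15: 0xD8 = 11011000 → 2-byte char (#6). Advance 2.
Byte at offset 17: 0xF0 = 11110000 → 4-byte char (#7). Advance 4.
Byte at offset 21: 0xF1 = 11110001 → 4-byte char (#8). Advance 4.
Byte at offset 25: 0xF0 = 11110000 → 4-byte char (#9). Advance 4.
Byte at offset 29: 0xF3 = 11110011 → 4-byte char (#10). Advance 4.
Reached end at offset 33 after 10 code points.

10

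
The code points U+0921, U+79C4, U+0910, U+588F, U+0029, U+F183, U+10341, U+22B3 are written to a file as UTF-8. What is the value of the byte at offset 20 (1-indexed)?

0x81

1-indexed offset 20 is 0-indexed offset 19.
U+0921 → 3-byte form E0 A4 A1 at offsets 0–2.
U+79C4 → 3-byte form E7 A7 84 at offsets 3–5.
U+0910 → 3-byte form E0 A4 90 at offsets 6–8.
U+588F → 3-byte form E5 A2 8F at offsets 9–11.
U+0029 → 1-byte form 29 at offsets 12–12.
U+F183 → 3-byte form EF 86 83 at offsets 13–15.
U+10341 → 4-byte form F0 90 8D 81 at offsets 16–19.
Offset 19 falls in char 7's range; it's byte 4 of F0 90 8D 81 = 0x81.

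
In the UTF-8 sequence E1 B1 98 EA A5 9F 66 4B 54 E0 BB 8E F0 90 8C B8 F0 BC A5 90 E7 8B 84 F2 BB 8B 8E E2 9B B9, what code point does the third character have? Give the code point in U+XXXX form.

Offset 0: leading byte 0xE1 = 11100001 → 3-byte char #1 = E1 B1 98.
Offset 3: leading byte 0xEA = 11101010 → 3-byte char #2 = EA A5 9F.
Offset 6: leading byte 0x66 = 01100110 → 1-byte char #3 = 66.
Leading byte 0x66 = 01100110 matches 0xxxxxxx → 1-byte sequence.
Byte 1: 0x66 = 01100110, payload 1100110 (7 bits).
Concatenate: 1100110 = 0x66 (7 bits → U+0066).

U+0066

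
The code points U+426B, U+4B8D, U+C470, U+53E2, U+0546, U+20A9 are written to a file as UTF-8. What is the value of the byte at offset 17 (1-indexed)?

1-indexed offset 17 is 0-indexed offset 16.
U+426B → 3-byte form E4 89 AB at offsets 0–2.
U+4B8D → 3-byte form E4 AE 8D at offsets 3–5.
U+C470 → 3-byte form EC 91 B0 at offsets 6–8.
U+53E2 → 3-byte form E5 8F A2 at offsets 9–11.
U+0546 → 2-byte form D5 86 at offsets 12–13.
U+20A9 → 3-byte form E2 82 A9 at offsets 14–16.
Offset 16 falls in char 6's range; it's byte 3 of E2 82 A9 = 0xA9.

0xA9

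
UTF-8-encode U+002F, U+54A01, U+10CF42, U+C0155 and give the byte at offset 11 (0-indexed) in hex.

U+002F → 1-byte form 2F at offsets 0–0.
U+54A01 → 4-byte form F1 94 A8 81 at offsets 1–4.
U+10CF42 → 4-byte form F4 8C BD 82 at offsets 5–8.
U+C0155 → 4-byte form F3 80 85 95 at offsets 9–12.
Offset 11 falls in char 4's range; it's byte 3 of F3 80 85 95 = 0x85.

0x85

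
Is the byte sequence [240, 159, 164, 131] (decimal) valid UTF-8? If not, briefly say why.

valid

Leading byte 0xF0 = 11110000 → 4-byte form.
Continuation bytes 0x9F=10011111, 0xA4=10100100, 0x83=10000011 all match 10xxxxxx.
Decoded value 0x1F903 is ≥ 0x10000 (shortest form) and not a surrogate.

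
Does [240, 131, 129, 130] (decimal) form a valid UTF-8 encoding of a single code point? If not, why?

invalid (overlong encoding)

Leading byte 0xF0 = 11110000 → 4-byte form.
Continuation bytes all match 10xxxxxx. Payload decodes to 0x3042.
But 0x3042 < 0x10000, the minimum for a 4-byte sequence — this is an overlong encoding.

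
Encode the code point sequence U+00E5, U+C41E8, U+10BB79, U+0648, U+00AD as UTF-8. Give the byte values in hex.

C3 A5 F3 84 87 A8 F4 8B AD B9 D9 88 C2 AD

U+00E5: 2-byte form → C3 A5.
U+C41E8: 4-byte form → F3 84 87 A8.
U+10BB79: 4-byte form → F4 8B AD B9.
U+0648: 2-byte form → D9 88.
U+00AD: 2-byte form → C2 AD.
Concatenated (14 bytes): C3 A5 F3 84 87 A8 F4 8B AD B9 D9 88 C2 AD.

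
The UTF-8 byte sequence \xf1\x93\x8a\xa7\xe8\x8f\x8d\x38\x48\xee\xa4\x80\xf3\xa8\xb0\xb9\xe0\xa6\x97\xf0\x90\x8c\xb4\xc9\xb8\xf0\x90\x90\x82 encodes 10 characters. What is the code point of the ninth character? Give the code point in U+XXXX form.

Offset 0: leading byte 0xF1 = 11110001 → 4-byte char #1 = F1 93 8A A7.
Offset 4: leading byte 0xE8 = 11101000 → 3-byte char #2 = E8 8F 8D.
Offset 7: leading byte 0x38 = 00111000 → 1-byte char #3 = 38.
Offset 8: leading byte 0x48 = 01001000 → 1-byte char #4 = 48.
Offset 9: leading byte 0xEE = 11101110 → 3-byte char #5 = EE A4 80.
Offset 12: leading byte 0xF3 = 11110011 → 4-byte char #6 = F3 A8 B0 B9.
Offset 16: leading byte 0xE0 = 11100000 → 3-byte char #7 = E0 A6 97.
Offset 19: leading byte 0xF0 = 11110000 → 4-byte char #8 = F0 90 8C B4.
Offset 23: leading byte 0xC9 = 11001001 → 2-byte char #9 = C9 B8.
Leading byte 0xC9 = 11001001 matches 110xxxxx → 2-byte sequence.
Byte 1: 0xC9 = 11001001, payload 01001 (5 bits).
Byte 2: 0xB8 = 10111000 (10xxxxxx ✓), payload 111000.
Concatenate: 01001111000 = 0x278 (11 bits → U+0278).

U+0278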